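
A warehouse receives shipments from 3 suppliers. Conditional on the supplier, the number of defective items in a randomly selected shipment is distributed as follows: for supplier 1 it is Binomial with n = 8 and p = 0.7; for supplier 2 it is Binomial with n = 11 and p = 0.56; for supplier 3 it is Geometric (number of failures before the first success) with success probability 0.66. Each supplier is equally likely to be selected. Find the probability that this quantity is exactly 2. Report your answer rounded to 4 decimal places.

Conditional on each supplier, P(X = 2): 1: 0.0100019; 2: 0.0106614; 3: 0.076296.
By total probability, P(X = 2) = 0.333333·0.0100019 + 0.333333·0.0106614 + 0.333333·0.076296 = 0.0323197.

0.0323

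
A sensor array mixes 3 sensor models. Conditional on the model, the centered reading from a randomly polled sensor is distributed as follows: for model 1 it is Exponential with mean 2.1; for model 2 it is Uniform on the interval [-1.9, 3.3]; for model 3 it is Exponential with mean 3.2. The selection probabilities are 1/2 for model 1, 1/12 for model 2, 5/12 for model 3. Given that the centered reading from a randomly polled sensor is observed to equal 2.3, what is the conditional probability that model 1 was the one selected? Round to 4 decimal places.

0.5005

Likelihoods f(2.3 | ·): 1: 0.159267; 2: 0.192308; 3: 0.1523.
Posterior ∝ prior × likelihood. Numerator for 1: 0.5·0.159267 = 0.0796333.
Normalizing constant: 0.5·0.159267 + 0.0833333·0.192308 + 0.416667·0.1523 = 0.159117.
P(1 | observation) = 0.0796333 / 0.159117 = 0.500469.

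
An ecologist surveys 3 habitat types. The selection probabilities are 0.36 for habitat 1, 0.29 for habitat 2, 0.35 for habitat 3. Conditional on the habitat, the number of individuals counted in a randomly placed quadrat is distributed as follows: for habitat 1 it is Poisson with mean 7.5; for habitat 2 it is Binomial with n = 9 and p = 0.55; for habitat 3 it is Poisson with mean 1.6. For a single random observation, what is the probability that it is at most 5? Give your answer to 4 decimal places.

0.6200

Conditional on each habitat, P(X ≤ 5): 1: 0.241436; 2: 0.638615; 3: 0.99396.
By total probability, P(X ≤ 5) = 0.36·0.241436 + 0.29·0.638615 + 0.35·0.99396 = 0.620001.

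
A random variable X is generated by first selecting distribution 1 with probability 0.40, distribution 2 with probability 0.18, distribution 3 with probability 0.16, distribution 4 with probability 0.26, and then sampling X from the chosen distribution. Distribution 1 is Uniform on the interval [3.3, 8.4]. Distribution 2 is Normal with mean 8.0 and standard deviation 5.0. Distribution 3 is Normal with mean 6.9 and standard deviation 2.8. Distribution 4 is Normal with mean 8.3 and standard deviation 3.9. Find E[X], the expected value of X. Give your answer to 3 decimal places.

Component means — 1: 5.85; 2: 8; 3: 6.9; 4: 8.3.
E[X] = 0.4·5.85 + 0.18·8 + 0.16·6.9 + 0.26·8.3 = 7.042.

7.042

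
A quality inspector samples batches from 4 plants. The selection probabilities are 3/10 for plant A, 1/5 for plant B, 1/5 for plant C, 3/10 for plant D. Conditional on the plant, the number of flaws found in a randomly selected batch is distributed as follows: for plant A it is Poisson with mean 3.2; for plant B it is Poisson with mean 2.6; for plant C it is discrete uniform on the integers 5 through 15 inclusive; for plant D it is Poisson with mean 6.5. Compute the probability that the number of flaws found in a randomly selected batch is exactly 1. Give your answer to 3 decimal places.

Conditional on each plant, P(X = 1): A: 0.130439; B: 0.193111; C: 0; D: 0.00977235.
By total probability, P(X = 1) = 0.3·0.130439 + 0.2·0.193111 + 0.2·0 + 0.3·0.00977235 = 0.0806857.

0.081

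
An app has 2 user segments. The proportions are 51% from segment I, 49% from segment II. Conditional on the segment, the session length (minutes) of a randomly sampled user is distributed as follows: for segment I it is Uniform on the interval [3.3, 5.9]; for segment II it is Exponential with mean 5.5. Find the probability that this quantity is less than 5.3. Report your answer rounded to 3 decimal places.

0.695

Conditional on each segment, P(X < 5.3): I: 0.769231; II: 0.618497.
By total probability, P(X < 5.3) = 0.51·0.769231 + 0.49·0.618497 = 0.695371.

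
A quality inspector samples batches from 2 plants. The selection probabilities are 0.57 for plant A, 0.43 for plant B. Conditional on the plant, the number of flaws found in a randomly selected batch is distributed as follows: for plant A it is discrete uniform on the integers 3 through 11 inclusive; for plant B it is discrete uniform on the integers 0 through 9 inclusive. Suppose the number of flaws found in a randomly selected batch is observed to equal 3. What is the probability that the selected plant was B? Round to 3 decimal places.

Likelihoods P(X=3 | ·): A: 0.111111; B: 0.1.
Posterior ∝ prior × likelihood. Numerator for B: 0.43·0.1 = 0.043.
Normalizing constant: 0.57·0.111111 + 0.43·0.1 = 0.106333.
P(B | observation) = 0.043 / 0.106333 = 0.404389.

0.404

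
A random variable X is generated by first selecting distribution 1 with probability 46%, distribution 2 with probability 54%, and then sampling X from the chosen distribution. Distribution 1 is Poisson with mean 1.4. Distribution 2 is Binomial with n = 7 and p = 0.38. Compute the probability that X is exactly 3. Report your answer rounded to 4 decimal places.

0.2051

Conditional on each component, P(X = 3): 1: 0.112777; 2: 0.283782.
By total probability, P(X = 3) = 0.46·0.112777 + 0.54·0.283782 = 0.20512.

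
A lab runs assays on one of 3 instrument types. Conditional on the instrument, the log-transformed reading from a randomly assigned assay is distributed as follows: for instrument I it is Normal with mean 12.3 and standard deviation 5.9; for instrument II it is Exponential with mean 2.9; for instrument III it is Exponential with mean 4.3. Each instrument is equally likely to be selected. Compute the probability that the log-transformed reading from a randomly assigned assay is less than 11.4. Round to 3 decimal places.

0.783

Conditional on each instrument, P(X < 11.4): I: 0.43938; II: 0.980377; III: 0.929431.
By total probability, P(X < 11.4) = 0.333333·0.43938 + 0.333333·0.980377 + 0.333333·0.929431 = 0.783062.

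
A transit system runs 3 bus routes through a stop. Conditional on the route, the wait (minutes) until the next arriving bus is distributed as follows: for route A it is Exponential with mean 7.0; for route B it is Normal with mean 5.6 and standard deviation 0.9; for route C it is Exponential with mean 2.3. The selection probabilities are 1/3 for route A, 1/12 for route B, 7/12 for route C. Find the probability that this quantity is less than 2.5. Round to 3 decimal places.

0.487

Conditional on each route, P(X < 2.5): A: 0.300327; B: 0.000286117; C: 0.662759.
By total probability, P(X < 2.5) = 0.333333·0.300327 + 0.0833333·0.000286117 + 0.583333·0.662759 = 0.486742.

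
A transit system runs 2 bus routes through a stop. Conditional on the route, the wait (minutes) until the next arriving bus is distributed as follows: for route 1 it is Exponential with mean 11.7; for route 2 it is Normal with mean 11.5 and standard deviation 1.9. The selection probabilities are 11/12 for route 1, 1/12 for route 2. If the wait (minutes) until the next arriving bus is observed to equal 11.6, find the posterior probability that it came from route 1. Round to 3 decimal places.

Likelihoods f(11.6 | ·): 1: 0.0317126; 2: 0.209679.
Posterior ∝ prior × likelihood. Numerator for 1: 0.916667·0.0317126 = 0.0290699.
Normalizing constant: 0.916667·0.0317126 + 0.0833333·0.209679 = 0.0465431.
P(1 | observation) = 0.0290699 / 0.0465431 = 0.624579.

0.625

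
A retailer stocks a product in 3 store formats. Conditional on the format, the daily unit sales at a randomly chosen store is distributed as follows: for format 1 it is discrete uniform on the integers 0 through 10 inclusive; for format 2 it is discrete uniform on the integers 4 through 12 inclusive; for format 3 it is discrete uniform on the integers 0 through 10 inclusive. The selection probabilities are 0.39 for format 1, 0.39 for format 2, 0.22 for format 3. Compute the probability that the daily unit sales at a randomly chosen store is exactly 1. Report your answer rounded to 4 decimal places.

Conditional on each format, P(X = 1): 1: 0.0909091; 2: 0; 3: 0.0909091.
By total probability, P(X = 1) = 0.39·0.0909091 + 0.39·0 + 0.22·0.0909091 = 0.0554545.

0.0555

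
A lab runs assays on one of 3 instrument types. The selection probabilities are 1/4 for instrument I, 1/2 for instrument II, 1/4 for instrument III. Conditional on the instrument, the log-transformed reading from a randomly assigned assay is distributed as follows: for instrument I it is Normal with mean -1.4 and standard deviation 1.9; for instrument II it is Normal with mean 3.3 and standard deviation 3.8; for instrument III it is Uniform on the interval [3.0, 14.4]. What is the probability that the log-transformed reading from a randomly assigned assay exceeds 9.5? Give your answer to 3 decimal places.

0.133

Conditional on each instrument, P(X > 9.5): I: 4.82291e-09; II: 0.0513841; III: 0.429825.
By total probability, P(X > 9.5) = 0.25·4.82291e-09 + 0.5·0.0513841 + 0.25·0.429825 = 0.133148.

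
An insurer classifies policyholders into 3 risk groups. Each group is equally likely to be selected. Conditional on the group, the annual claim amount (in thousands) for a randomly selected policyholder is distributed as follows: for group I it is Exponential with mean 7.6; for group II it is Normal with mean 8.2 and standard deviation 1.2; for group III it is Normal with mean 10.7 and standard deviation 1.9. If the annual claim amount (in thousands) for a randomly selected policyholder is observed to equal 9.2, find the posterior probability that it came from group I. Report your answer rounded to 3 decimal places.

Likelihoods f(9.2 | ·): I: 0.0392158; II: 0.234927; III: 0.15375.
Posterior ∝ prior × likelihood. Numerator for I: 0.333333·0.0392158 = 0.0130719.
Normalizing constant: 0.333333·0.0392158 + 0.333333·0.234927 + 0.333333·0.15375 = 0.142631.
P(I | observation) = 0.0130719 / 0.142631 = 0.0916488.

0.092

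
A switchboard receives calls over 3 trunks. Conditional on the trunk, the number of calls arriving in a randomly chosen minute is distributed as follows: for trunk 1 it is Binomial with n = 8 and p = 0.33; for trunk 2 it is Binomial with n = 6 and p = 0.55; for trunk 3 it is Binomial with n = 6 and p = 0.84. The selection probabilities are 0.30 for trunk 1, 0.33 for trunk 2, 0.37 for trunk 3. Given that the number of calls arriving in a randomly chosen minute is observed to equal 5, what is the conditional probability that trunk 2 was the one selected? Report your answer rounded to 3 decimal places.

0.210

Likelihoods P(X=5 | ·): 1: 0.0659147; 2: 0.135887; 3: 0.401483.
Posterior ∝ prior × likelihood. Numerator for 2: 0.33·0.135887 = 0.0448426.
Normalizing constant: 0.3·0.0659147 + 0.33·0.135887 + 0.37·0.401483 = 0.213166.
P(2 | observation) = 0.0448426 / 0.213166 = 0.210365.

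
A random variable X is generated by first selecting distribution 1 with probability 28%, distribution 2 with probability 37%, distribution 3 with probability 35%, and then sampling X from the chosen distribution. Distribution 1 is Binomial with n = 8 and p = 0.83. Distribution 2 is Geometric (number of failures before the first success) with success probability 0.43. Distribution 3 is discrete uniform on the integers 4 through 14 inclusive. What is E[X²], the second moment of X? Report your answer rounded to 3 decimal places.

For each component E[X²] = Var + (mean)², giving 1: 45.2184; 2: 4.83991; 3: 91.
Overall E[X²] = 0.28·45.2184 + 0.37·4.83991 + 0.35·91 = 46.3019.

46.302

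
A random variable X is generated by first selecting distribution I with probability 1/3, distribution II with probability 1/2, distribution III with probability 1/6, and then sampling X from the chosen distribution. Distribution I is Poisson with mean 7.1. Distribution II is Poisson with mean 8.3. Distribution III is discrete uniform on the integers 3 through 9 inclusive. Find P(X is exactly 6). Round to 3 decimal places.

0.129

Conditional on each component, P(X = 6): I: 0.1468; II: 0.112847; III: 0.142857.
By total probability, P(X = 6) = 0.333333·0.1468 + 0.5·0.112847 + 0.166667·0.142857 = 0.129167.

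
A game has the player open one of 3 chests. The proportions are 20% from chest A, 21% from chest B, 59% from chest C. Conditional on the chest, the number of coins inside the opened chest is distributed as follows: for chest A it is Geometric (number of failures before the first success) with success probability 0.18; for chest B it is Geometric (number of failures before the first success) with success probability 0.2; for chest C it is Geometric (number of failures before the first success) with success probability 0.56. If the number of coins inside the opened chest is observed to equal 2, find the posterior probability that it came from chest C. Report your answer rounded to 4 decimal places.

Likelihoods P(X=2 | ·): A: 0.121032; B: 0.128; C: 0.108416.
Posterior ∝ prior × likelihood. Numerator for C: 0.59·0.108416 = 0.0639654.
Normalizing constant: 0.2·0.121032 + 0.21·0.128 + 0.59·0.108416 = 0.115052.
P(C | observation) = 0.0639654 / 0.115052 = 0.555971.

0.5560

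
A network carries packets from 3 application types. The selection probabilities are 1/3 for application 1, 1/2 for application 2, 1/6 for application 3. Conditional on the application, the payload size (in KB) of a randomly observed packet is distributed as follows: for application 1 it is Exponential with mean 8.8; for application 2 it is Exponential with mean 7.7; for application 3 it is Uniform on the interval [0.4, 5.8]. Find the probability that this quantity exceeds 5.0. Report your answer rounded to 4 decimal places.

0.4747

Conditional on each application, P(X > 5.0): 1: 0.566555; 2: 0.522385; 3: 0.148148.
By total probability, P(X > 5.0) = 0.333333·0.566555 + 0.5·0.522385 + 0.166667·0.148148 = 0.474735.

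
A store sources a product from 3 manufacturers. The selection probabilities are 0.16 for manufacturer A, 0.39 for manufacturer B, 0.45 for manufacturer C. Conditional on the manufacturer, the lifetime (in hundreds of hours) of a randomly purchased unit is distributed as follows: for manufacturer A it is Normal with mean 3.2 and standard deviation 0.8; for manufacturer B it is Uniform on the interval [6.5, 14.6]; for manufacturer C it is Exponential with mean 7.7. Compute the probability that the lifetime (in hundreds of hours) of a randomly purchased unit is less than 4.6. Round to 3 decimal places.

Conditional on each manufacturer, P(X < 4.6): A: 0.959941; B: 0; C: 0.449761.
By total probability, P(X < 4.6) = 0.16·0.959941 + 0.39·0 + 0.45·0.449761 = 0.355983.

0.356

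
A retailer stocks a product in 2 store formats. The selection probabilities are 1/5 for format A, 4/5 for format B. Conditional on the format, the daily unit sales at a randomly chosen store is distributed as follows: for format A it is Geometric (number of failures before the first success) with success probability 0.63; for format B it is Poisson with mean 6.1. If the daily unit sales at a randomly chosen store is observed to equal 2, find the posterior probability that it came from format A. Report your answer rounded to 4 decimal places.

Likelihoods P(X=2 | ·): A: 0.086247; B: 0.0417286.
Posterior ∝ prior × likelihood. Numerator for A: 0.2·0.086247 = 0.0172494.
Normalizing constant: 0.2·0.086247 + 0.8·0.0417286 = 0.0506322.
P(A | observation) = 0.0172494 / 0.0506322 = 0.34068.

0.3407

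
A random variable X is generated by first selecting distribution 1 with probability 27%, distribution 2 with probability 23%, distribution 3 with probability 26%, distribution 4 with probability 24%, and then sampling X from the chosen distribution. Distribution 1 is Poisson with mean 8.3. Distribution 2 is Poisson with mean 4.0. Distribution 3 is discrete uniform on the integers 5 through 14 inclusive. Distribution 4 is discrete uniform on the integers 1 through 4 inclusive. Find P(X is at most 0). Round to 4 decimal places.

Conditional on each component, P(X ≤ 0): 1: 0.000248517; 2: 0.0183156; 3: 0; 4: 0.
By total probability, P(X ≤ 0) = 0.27·0.000248517 + 0.23·0.0183156 + 0.26·0 + 0.24·0 = 0.0042797.

0.0043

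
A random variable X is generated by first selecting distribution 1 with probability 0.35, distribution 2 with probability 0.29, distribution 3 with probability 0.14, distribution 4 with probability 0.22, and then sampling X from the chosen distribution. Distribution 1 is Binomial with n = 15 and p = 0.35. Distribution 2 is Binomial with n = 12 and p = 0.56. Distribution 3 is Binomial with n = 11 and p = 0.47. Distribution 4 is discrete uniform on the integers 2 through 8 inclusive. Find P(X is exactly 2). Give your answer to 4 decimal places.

0.0553

Conditional on each component, P(X = 2): 1: 0.0475553; 2: 0.0056292; 3: 0.0400905; 4: 0.142857.
By total probability, P(X = 2) = 0.35·0.0475553 + 0.29·0.0056292 + 0.14·0.0400905 + 0.22·0.142857 = 0.0553181.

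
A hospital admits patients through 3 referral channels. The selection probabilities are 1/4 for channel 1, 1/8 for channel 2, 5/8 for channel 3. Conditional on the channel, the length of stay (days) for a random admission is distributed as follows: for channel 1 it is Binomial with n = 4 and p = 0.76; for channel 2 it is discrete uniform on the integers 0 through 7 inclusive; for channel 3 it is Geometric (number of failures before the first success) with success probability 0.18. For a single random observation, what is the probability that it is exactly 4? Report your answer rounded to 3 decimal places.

Conditional on each channel, P(X = 4): 1: 0.333622; 2: 0.125; 3: 0.0813819.
By total probability, P(X = 4) = 0.25·0.333622 + 0.125·0.125 + 0.625·0.0813819 = 0.149894.

0.150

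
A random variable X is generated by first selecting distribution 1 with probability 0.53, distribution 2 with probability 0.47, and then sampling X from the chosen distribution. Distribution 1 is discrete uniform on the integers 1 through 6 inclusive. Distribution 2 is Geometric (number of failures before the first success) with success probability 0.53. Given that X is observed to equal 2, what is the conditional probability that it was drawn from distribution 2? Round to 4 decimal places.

0.3838

Likelihoods P(X=2 | ·): 1: 0.166667; 2: 0.117077.
Posterior ∝ prior × likelihood. Numerator for 2: 0.47·0.117077 = 0.0550262.
Normalizing constant: 0.53·0.166667 + 0.47·0.117077 = 0.14336.
P(2 | observation) = 0.0550262 / 0.14336 = 0.383834.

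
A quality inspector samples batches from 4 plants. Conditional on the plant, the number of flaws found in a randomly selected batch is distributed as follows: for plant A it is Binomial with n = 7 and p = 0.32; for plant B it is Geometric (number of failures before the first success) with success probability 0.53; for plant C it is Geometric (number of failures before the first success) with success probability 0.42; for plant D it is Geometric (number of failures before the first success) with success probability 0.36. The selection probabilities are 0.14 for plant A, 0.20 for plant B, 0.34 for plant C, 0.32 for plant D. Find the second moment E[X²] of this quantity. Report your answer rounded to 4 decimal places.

5.7655

For each component E[X²] = Var + (mean)², giving A: 6.5408; B: 2.45959; C: 5.19501; D: 8.09877.
Overall E[X²] = 0.14·6.5408 + 0.2·2.45959 + 0.34·5.19501 + 0.32·8.09877 = 5.76554.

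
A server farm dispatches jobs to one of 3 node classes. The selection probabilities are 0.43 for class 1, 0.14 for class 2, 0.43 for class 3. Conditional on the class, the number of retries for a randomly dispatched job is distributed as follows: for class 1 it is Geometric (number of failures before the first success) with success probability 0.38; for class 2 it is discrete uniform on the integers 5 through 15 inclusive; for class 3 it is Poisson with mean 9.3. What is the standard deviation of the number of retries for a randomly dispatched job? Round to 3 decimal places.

4.729

Per component, 1: μ=1.63158, E[X²]=6.95568; 2: μ=10, E[X²]=110; 3: μ=9.3, E[X²]=95.79.
E[X] = 0.43·1.63158 + 0.14·10 + 0.43·9.3 = 6.10058.
E[X²] = 0.43·6.95568 + 0.14·110 + 0.43·95.79 = 59.5806.
Var(X) = E[X²] − (E[X])² = 59.5806 − 37.2171 = 22.3636.
SD(X) = √22.3636 = 4.72901.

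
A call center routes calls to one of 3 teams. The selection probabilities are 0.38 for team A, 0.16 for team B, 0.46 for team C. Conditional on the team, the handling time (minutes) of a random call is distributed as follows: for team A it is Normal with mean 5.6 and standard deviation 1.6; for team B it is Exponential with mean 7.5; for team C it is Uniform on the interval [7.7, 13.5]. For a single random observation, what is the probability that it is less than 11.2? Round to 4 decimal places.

0.7816

Conditional on each team, P(X < 11.2): A: 0.999767; B: 0.775377; C: 0.603448.
By total probability, P(X < 11.2) = 0.38·0.999767 + 0.16·0.775377 + 0.46·0.603448 = 0.781558.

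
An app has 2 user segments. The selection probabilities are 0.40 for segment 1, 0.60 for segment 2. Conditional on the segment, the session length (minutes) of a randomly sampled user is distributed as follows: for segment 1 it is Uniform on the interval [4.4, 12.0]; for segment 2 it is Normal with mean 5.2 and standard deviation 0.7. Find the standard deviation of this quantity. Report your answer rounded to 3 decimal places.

Per component, 1: μ=8.2, E[X²]=72.0533; 2: μ=5.2, E[X²]=27.53.
E[X] = 0.4·8.2 + 0.6·5.2 = 6.4.
E[X²] = 0.4·72.0533 + 0.6·27.53 = 45.3393.
Var(X) = E[X²] − (E[X])² = 45.3393 − 40.96 = 4.37933.
SD(X) = √4.37933 = 2.09269.

2.093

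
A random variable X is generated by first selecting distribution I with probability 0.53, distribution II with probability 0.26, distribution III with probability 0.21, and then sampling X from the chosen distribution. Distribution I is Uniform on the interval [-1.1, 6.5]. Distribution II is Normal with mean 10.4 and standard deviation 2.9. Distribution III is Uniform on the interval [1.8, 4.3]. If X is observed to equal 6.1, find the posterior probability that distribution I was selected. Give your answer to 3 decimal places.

0.854

Likelihoods f(6.1 | ·): I: 0.131579; II: 0.0458245; III: 0.
Posterior ∝ prior × likelihood. Numerator for I: 0.53·0.131579 = 0.0697368.
Normalizing constant: 0.53·0.131579 + 0.26·0.0458245 + 0.21·0 = 0.0816512.
P(I | observation) = 0.0697368 / 0.0816512 = 0.854082.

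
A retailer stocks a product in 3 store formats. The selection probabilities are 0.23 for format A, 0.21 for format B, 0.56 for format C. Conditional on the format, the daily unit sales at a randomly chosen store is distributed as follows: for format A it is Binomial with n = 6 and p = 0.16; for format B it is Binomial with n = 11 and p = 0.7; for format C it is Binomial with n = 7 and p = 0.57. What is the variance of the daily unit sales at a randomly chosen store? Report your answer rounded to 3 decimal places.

6.627

Per component, A: μ=0.96, E[X²]=1.728; B: μ=7.7, E[X²]=61.6; C: μ=3.99, E[X²]=17.6358.
E[X] = 0.23·0.96 + 0.21·7.7 + 0.56·3.99 = 4.0722.
E[X²] = 0.23·1.728 + 0.21·61.6 + 0.56·17.6358 = 23.2095.
Var(X) = E[X²] − (E[X])² = 23.2095 − 16.5828 = 6.62668.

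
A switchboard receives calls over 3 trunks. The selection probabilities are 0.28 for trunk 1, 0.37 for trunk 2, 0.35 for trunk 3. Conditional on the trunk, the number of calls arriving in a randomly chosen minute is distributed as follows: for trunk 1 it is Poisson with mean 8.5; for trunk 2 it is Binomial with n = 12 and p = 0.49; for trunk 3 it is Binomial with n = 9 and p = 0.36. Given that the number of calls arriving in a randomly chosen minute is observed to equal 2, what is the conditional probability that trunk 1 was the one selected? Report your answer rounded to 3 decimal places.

Likelihoods P(X=2 | ·): 1: 0.00735029; 2: 0.0188642; 3: 0.205195.
Posterior ∝ prior × likelihood. Numerator for 1: 0.28·0.00735029 = 0.00205808.
Normalizing constant: 0.28·0.00735029 + 0.37·0.0188642 + 0.35·0.205195 = 0.0808562.
P(1 | observation) = 0.00205808 / 0.0808562 = 0.0254536.

0.025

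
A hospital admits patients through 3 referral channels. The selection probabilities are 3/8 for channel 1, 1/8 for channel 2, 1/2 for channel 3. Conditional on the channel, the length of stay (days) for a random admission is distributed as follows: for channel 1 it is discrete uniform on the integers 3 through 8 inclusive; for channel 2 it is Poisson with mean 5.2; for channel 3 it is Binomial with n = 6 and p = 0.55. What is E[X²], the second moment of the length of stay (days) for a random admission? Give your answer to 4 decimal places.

For each component E[X²] = Var + (mean)², giving 1: 33.1667; 2: 32.24; 3: 12.375.
Overall E[X²] = 0.375·33.1667 + 0.125·32.24 + 0.5·12.375 = 22.655.

22.6550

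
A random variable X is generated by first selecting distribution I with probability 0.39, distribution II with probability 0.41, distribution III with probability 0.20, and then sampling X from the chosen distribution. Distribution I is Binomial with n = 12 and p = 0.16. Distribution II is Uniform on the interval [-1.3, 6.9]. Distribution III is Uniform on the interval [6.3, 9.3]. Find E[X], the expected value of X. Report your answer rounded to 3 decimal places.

3.457

Component means — I: 1.92; II: 2.8; III: 7.8.
E[X] = 0.39·1.92 + 0.41·2.8 + 0.2·7.8 = 3.4568.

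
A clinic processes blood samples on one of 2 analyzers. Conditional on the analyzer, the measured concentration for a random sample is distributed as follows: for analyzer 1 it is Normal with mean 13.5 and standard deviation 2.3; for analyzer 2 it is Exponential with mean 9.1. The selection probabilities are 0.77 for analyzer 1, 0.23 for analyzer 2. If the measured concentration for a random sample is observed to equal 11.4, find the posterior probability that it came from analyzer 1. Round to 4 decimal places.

Likelihoods f(11.4 | ·): 1: 0.114329; 2: 0.0313977.
Posterior ∝ prior × likelihood. Numerator for 1: 0.77·0.114329 = 0.0880336.
Normalizing constant: 0.77·0.114329 + 0.23·0.0313977 = 0.0952551.
P(1 | observation) = 0.0880336 / 0.0952551 = 0.924188.

0.9242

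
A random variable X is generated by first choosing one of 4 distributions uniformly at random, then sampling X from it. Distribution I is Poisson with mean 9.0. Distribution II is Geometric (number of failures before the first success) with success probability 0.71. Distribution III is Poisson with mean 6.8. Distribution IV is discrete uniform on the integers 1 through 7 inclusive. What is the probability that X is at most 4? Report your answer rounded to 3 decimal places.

0.454

Conditional on each component, P(X ≤ 4): I: 0.0549636; II: 0.997949; III: 0.192031; IV: 0.571429.
By total probability, P(X ≤ 4) = 0.25·0.0549636 + 0.25·0.997949 + 0.25·0.192031 + 0.25·0.571429 = 0.454093.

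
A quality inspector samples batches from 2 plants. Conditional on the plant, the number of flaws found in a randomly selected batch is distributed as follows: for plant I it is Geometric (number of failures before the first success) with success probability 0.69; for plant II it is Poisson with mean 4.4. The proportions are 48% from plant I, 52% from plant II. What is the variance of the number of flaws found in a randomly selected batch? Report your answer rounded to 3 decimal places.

Per component, I: μ=0.449275, E[X²]=0.852972; II: μ=4.4, E[X²]=23.76.
E[X] = 0.48·0.449275 + 0.52·4.4 = 2.50365.
E[X²] = 0.48·0.852972 + 0.52·23.76 = 12.7646.
Var(X) = E[X²] − (E[X])² = 12.7646 − 6.26827 = 6.49635.

6.496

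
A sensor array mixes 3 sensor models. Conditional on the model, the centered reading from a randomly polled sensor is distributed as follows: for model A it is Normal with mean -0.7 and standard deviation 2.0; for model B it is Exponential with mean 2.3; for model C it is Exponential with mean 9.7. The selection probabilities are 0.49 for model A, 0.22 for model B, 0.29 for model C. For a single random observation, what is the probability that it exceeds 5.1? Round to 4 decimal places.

Conditional on each model, P(X > 5.1): A: 0.00186581; B: 0.108893; C: 0.591098.
By total probability, P(X > 5.1) = 0.49·0.00186581 + 0.22·0.108893 + 0.29·0.591098 = 0.196289.

0.1963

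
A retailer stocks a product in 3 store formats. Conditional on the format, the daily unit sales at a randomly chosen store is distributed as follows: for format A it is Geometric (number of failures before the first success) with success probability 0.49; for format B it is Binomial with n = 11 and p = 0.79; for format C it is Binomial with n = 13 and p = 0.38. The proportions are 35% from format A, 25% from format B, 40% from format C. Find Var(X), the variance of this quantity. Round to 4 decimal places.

Per component, A: μ=1.04082, E[X²]=3.20741; B: μ=8.69, E[X²]=77.341; C: μ=4.94, E[X²]=27.4664.
E[X] = 0.35·1.04082 + 0.25·8.69 + 0.4·4.94 = 4.51279.
E[X²] = 0.35·3.20741 + 0.25·77.341 + 0.4·27.4664 = 31.4444.
Var(X) = E[X²] − (E[X])² = 31.4444 − 20.3652 = 11.0792.

11.0792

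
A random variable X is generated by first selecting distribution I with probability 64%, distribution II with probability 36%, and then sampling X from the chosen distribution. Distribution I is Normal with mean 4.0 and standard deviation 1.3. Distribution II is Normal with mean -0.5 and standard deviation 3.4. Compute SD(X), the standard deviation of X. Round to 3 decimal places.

3.148

Per component, I: μ=4, E[X²]=17.69; II: μ=-0.5, E[X²]=11.81.
E[X] = 0.64·4 + 0.36·-0.5 = 2.38.
E[X²] = 0.64·17.69 + 0.36·11.81 = 15.5732.
Var(X) = E[X²] − (E[X])² = 15.5732 − 5.6644 = 9.9088.
SD(X) = √9.9088 = 3.14782.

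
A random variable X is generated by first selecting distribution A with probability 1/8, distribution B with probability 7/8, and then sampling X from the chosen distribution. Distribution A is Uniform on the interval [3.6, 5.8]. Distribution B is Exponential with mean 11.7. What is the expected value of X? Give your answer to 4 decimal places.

10.8250

Component means — A: 4.7; B: 11.7.
E[X] = 0.125·4.7 + 0.875·11.7 = 10.825.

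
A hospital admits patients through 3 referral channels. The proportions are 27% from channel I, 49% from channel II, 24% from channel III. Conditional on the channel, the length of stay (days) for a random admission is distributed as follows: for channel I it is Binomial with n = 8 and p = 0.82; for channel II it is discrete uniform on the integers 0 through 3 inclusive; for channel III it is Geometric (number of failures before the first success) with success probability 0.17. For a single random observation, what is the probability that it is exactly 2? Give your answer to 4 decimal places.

Conditional on each channel, P(X = 2): I: 0.000640355; II: 0.25; III: 0.117113.
By total probability, P(X = 2) = 0.27·0.000640355 + 0.49·0.25 + 0.24·0.117113 = 0.15078.

0.1508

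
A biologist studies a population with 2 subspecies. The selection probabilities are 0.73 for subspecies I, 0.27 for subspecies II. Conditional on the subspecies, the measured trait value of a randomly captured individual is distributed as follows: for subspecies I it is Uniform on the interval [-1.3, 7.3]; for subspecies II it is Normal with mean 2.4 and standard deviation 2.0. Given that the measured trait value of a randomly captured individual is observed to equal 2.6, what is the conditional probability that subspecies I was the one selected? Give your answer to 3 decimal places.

0.613

Likelihoods f(2.6 | ·): I: 0.116279; II: 0.198476.
Posterior ∝ prior × likelihood. Numerator for I: 0.73·0.116279 = 0.0848837.
Normalizing constant: 0.73·0.116279 + 0.27·0.198476 = 0.138472.
P(I | observation) = 0.0848837 / 0.138472 = 0.613001.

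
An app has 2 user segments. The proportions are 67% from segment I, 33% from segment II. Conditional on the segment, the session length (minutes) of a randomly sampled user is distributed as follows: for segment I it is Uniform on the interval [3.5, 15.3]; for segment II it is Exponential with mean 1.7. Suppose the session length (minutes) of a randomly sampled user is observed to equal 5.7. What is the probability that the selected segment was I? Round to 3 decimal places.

Likelihoods f(5.7 | ·): I: 0.0847458; II: 0.0205772.
Posterior ∝ prior × likelihood. Numerator for I: 0.67·0.0847458 = 0.0567797.
Normalizing constant: 0.67·0.0847458 + 0.33·0.0205772 = 0.0635702.
P(I | observation) = 0.0567797 / 0.0635702 = 0.893181.

0.893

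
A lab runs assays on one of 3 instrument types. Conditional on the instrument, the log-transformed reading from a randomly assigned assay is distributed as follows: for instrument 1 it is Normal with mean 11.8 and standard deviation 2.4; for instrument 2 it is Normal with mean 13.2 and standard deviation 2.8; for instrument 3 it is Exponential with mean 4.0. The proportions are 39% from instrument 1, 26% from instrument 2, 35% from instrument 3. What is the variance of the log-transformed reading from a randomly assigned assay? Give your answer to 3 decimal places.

Per component, 1: μ=11.8, E[X²]=145; 2: μ=13.2, E[X²]=182.08; 3: μ=4, E[X²]=32.
E[X] = 0.39·11.8 + 0.26·13.2 + 0.35·4 = 9.434.
E[X²] = 0.39·145 + 0.26·182.08 + 0.35·32 = 115.091.
Var(X) = E[X²] − (E[X])² = 115.091 − 89.0004 = 26.0904.

26.090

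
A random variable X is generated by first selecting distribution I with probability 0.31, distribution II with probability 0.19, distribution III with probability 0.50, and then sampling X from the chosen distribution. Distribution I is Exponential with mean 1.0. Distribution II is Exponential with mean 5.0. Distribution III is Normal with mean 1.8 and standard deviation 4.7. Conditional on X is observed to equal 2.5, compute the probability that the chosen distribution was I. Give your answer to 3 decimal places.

0.281

Likelihoods f(2.5 | ·): I: 0.082085; II: 0.121306; III: 0.0839451.
Posterior ∝ prior × likelihood. Numerator for I: 0.31·0.082085 = 0.0254463.
Normalizing constant: 0.31·0.082085 + 0.19·0.121306 + 0.5·0.0839451 = 0.0904671.
P(I | observation) = 0.0254463 / 0.0904671 = 0.281277.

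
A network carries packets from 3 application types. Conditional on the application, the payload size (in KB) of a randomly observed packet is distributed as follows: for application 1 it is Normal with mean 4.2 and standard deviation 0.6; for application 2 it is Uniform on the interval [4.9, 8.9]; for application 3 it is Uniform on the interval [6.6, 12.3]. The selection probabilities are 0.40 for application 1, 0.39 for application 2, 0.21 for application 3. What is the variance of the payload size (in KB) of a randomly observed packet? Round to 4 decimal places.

Per component, 1: μ=4.2, E[X²]=18; 2: μ=6.9, E[X²]=48.9433; 3: μ=9.45, E[X²]=92.01.
E[X] = 0.4·4.2 + 0.39·6.9 + 0.21·9.45 = 6.3555.
E[X²] = 0.4·18 + 0.39·48.9433 + 0.21·92.01 = 45.61.
Var(X) = E[X²] − (E[X])² = 45.61 − 40.3924 = 5.21762.

5.2176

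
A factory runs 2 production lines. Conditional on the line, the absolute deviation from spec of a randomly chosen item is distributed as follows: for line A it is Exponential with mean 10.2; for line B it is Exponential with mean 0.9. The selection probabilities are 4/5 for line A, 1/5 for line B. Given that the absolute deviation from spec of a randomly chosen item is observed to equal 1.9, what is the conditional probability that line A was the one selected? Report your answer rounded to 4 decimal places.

Likelihoods f(1.9 | ·): A: 0.081377; B: 0.134559.
Posterior ∝ prior × likelihood. Numerator for A: 0.8·0.081377 = 0.0651016.
Normalizing constant: 0.8·0.081377 + 0.2·0.134559 = 0.0920135.
P(A | observation) = 0.0651016 / 0.0920135 = 0.707523.

0.7075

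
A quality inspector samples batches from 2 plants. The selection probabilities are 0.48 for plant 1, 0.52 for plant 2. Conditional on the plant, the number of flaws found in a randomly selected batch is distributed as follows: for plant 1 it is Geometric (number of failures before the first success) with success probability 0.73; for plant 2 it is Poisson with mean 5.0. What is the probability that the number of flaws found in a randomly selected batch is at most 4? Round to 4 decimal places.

0.7084

Conditional on each plant, P(X ≤ 4): 1: 0.998565; 2: 0.440493.
By total probability, P(X ≤ 4) = 0.48·0.998565 + 0.52·0.440493 = 0.708368.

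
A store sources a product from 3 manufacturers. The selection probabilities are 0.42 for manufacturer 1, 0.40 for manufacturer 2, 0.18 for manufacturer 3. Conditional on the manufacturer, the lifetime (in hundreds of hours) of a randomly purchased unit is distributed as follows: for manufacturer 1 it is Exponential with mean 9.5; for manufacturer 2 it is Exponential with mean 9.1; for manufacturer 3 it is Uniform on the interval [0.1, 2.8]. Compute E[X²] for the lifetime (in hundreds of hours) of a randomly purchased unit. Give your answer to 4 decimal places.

For each component E[X²] = Var + (mean)², giving 1: 180.5; 2: 165.62; 3: 2.71.
Overall E[X²] = 0.42·180.5 + 0.4·165.62 + 0.18·2.71 = 142.546.

142.5458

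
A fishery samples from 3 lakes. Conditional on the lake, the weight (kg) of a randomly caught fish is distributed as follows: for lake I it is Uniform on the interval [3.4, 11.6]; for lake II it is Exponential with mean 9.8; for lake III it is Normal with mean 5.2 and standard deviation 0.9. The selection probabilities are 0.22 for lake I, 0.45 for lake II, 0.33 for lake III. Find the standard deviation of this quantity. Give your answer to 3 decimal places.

Per component, I: μ=7.5, E[X²]=61.8533; II: μ=9.8, E[X²]=192.08; III: μ=5.2, E[X²]=27.85.
E[X] = 0.22·7.5 + 0.45·9.8 + 0.33·5.2 = 7.776.
E[X²] = 0.22·61.8533 + 0.45·192.08 + 0.33·27.85 = 109.234.
Var(X) = E[X²] − (E[X])² = 109.234 − 60.4662 = 48.7681.
SD(X) = √48.7681 = 6.98341.

6.983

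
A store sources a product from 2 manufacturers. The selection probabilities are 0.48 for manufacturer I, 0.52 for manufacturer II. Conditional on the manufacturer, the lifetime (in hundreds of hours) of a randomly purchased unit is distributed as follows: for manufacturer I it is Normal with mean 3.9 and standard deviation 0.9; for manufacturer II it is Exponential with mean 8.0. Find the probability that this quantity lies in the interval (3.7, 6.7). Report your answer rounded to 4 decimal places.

0.3842

Conditional on each manufacturer, P(3.7 < X < 6.7): I: 0.586998; II: 0.196916.
By total probability, P(3.7 < X < 6.7) = 0.48·0.586998 + 0.52·0.196916 = 0.384155.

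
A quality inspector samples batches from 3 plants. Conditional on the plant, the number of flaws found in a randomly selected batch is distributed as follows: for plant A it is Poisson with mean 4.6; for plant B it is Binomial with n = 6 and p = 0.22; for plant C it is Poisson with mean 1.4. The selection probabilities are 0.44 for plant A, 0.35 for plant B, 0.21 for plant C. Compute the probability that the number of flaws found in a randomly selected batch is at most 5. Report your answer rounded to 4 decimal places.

Conditional on each plant, P(X ≤ 5): A: 0.68576; B: 0.999887; C: 0.996799.
By total probability, P(X ≤ 5) = 0.44·0.68576 + 0.35·0.999887 + 0.21·0.996799 = 0.861022.

0.8610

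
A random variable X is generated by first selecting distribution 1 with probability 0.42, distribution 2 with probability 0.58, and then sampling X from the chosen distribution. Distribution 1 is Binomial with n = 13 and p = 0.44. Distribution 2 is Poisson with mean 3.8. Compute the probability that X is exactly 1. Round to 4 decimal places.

Conditional on each component, P(X = 1): 1: 0.00544067; 2: 0.0850089.
By total probability, P(X = 1) = 0.42·0.00544067 + 0.58·0.0850089 = 0.0515903.

0.0516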